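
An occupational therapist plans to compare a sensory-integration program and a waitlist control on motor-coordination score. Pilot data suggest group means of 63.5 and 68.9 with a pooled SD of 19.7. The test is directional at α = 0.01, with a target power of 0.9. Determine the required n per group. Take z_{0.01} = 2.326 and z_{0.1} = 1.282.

Cohen's d = |M₁ − M₂| / SD_pooled = |63.5 − 68.9| / 19.7 = 5.4 / 19.7 = 0.274.
For two independent groups with equal n: n = 2·((z_{α} + z_β) / d)².
z_{α} + z_β = 2.326 + 1.282 = 3.608.
n = 2 × (3.608 / 0.274)² = 2 × 13.168² = 2 × 173.39 = 346.8.
Round up to the next whole participant.

n = 347 per group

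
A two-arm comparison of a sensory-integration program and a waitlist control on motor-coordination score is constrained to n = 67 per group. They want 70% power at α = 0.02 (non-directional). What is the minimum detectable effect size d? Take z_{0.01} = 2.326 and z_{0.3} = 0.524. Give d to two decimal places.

d_min ≈ 0.49

For two independent groups of n = 67 each: d_min = (z_{α/2} + z_β)·√(2/n).
z-sum = 2.326 + 0.524 = 2.850.
d_min = 2.850 × √(2/67) = 2.850 × 0.1728 = 0.492.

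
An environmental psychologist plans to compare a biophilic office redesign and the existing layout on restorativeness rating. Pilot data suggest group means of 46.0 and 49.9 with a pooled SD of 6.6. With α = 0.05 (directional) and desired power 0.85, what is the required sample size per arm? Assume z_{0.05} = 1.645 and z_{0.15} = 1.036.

n = 42 per group

Cohen's d = |M₁ − M₂| / SD_pooled = |46.0 − 49.9| / 6.6 = 3.9 / 6.6 = 0.591.
For two independent groups with equal n: n = 2·((z_{α} + z_β) / d)².
z_{α} + z_β = 1.645 + 1.036 = 2.681.
n = 2 × (2.681 / 0.591)² = 2 × 4.536² = 2 × 20.58 = 41.2.
Round up to the next whole participant.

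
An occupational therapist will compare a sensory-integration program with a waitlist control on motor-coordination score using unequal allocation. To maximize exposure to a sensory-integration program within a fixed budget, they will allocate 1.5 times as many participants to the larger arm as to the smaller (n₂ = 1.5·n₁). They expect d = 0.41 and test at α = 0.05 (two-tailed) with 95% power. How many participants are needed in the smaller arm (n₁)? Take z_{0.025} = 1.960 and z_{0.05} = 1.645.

With allocation ratio k = n₂/n₁ = 1.5, Var(x̄₁−x̄₂) = σ²(1/n₁ + 1/(k·n₁)) = σ²·(k+1)/(k·n₁).
So n₁ = (1 + 1/k)·((z_{α/2} + z_β)/d)² = 1.667 × (3.605/0.41)².
n₁ = 1.667 × 77.31 = 128.9.
Round up: n₁ = 129, giving n₂ = ⌈1.5 × 129⌉ = ⌈193.5⌉ = 194.

n₁ = 129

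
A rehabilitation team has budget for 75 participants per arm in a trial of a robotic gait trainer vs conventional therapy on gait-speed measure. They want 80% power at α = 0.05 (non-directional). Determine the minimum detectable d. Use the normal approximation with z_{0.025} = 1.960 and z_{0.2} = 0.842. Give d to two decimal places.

For two independent groups of n = 75 each: d_min = (z_{α/2} + z_β)·√(2/n).
z-sum = 1.960 + 0.842 = 2.802.
d_min = 2.802 × √(2/75) = 2.802 × 0.1633 = 0.458.

d_min ≈ 0.46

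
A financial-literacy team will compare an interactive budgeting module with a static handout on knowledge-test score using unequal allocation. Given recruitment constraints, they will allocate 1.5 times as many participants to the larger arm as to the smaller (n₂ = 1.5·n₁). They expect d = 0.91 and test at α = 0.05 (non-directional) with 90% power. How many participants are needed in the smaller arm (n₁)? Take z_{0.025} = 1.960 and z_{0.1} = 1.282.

With allocation ratio k = n₂/n₁ = 1.5, Var(x̄₁−x̄₂) = σ²(1/n₁ + 1/(k·n₁)) = σ²·(k+1)/(k·n₁).
So n₁ = (1 + 1/k)·((z_{α/2} + z_β)/d)² = 1.667 × (3.242/0.91)².
n₁ = 1.667 × 12.69 = 21.2.
Round up: n₁ = 22, giving n₂ = 1.5 × 22 = 33.

n₁ = 22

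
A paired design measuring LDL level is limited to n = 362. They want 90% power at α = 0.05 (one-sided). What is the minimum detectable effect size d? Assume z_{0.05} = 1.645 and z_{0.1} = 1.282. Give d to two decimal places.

d_min ≈ 0.15

For a single sample (or paired design) of n = 362: d_min = (z_{α} + z_β)/√n.
z-sum = 1.645 + 1.282 = 2.927.
d_min = 2.927 / √362 = 2.927 / 19.026 = 0.154.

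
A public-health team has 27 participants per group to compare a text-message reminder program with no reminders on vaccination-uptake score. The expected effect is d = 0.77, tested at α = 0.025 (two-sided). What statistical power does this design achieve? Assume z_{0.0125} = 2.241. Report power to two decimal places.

power ≈ 0.72

For two equal groups, power = Φ(d·√(n/2) − z_{α/2}).
d·√(n/2) = 0.77 × √(27/2) = 0.77 × 3.674 = 2.829.
z_β = 2.829 − 2.241 = 0.588.
Power = Φ(0.588) = 0.722.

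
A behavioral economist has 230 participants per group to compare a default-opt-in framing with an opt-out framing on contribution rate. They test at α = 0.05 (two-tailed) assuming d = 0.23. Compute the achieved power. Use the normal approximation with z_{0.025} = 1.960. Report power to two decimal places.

For two equal groups, power = Φ(d·√(n/2) − z_{α/2}).
d·√(n/2) = 0.23 × √(230/2) = 0.23 × 10.724 = 2.466.
z_β = 2.466 − 1.960 = 0.506.
Power = Φ(0.506) = 0.694.

power ≈ 0.69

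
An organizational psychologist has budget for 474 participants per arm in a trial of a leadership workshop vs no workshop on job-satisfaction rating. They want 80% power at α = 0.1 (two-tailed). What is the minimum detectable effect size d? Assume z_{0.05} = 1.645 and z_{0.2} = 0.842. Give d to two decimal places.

d_min ≈ 0.16

For two independent groups of n = 474 each: d_min = (z_{α/2} + z_β)·√(2/n).
z-sum = 1.645 + 0.842 = 2.487.
d_min = 2.487 × √(2/474) = 2.487 × 0.0650 = 0.162.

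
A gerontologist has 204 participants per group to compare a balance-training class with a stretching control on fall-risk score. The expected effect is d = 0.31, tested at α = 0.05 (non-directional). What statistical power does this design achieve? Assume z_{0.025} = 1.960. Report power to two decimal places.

For two equal groups, power = Φ(d·√(n/2) − z_{α/2}).
d·√(n/2) = 0.31 × √(204/2) = 0.31 × 10.100 = 3.131.
z_β = 3.131 − 1.960 = 1.171.
Power = Φ(1.171) = 0.879.

power ≈ 0.88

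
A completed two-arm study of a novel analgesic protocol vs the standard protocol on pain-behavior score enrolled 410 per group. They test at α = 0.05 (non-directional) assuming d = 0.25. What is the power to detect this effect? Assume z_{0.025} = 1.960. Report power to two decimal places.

For two equal groups, power = Φ(d·√(n/2) − z_{α/2}).
d·√(n/2) = 0.25 × √(410/2) = 0.25 × 14.318 = 3.579.
z_β = 3.579 − 1.960 = 1.619.
Power = Φ(1.619) = 0.947.

power ≈ 0.95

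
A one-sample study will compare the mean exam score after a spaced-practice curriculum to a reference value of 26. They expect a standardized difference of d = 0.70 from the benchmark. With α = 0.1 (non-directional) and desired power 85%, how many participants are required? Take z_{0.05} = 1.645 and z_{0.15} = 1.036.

For a one-sample test: n = ((z_{α/2} + z_β) / d)².
z_{α/2} + z_β = 1.645 + 1.036 = 2.681.
n = (2.681 / 0.70)² = 3.830² = 14.67.
Round up.

n = 15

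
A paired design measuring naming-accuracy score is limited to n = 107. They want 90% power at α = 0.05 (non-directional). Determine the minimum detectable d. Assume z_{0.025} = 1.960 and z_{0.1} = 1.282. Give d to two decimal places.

For a single sample (or paired design) of n = 107: d_min = (z_{α/2} + z_β)/√n.
z-sum = 1.960 + 1.282 = 3.242.
d_min = 3.242 / √107 = 3.242 / 10.344 = 0.313.

d_min ≈ 0.31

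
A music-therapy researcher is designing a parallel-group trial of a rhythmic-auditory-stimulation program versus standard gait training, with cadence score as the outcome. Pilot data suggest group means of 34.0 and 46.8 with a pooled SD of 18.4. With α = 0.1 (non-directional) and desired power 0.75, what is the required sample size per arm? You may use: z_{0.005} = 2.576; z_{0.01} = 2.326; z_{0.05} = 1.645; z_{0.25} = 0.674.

Cohen's d = |M₁ − M₂| / SD_pooled = |34.0 − 46.8| / 18.4 = 12.8 / 18.4 = 0.696.
For two independent groups with equal n: n = 2·((z_{α/2} + z_β) / d)².
z_{α/2} + z_β = 1.645 + 0.674 = 2.319.
n = 2 × (2.319 / 0.696)² = 2 × 3.332² = 2 × 11.10 = 22.2.
Round up to the next whole participant.

n = 23 per group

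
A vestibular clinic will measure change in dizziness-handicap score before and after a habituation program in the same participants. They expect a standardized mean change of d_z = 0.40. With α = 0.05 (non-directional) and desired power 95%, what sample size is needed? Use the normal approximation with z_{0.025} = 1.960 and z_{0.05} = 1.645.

n = 82 pairs

For a paired (one-sample on differences) test: n = ((z_{α/2} + z_β) / d)².
z_{α/2} + z_β = 1.960 + 1.645 = 3.605.
n = (3.605 / 0.40)² = 9.012² = 81.23.
Round up.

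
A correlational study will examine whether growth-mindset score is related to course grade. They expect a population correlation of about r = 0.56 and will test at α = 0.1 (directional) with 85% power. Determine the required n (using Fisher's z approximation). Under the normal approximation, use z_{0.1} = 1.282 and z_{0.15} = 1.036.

n = 17

Fisher's z: C = ½·ln((1+r)/(1−r)) = ½·ln(3.5455) = 0.6328.
n = ((z_{α} + z_β)/C)² + 3.
(1.282 + 1.036) / 0.6328 = 2.318 / 0.6328 = 3.663.
n = 3.663² + 3 = 13.42 + 3 = 16.4.
Round up.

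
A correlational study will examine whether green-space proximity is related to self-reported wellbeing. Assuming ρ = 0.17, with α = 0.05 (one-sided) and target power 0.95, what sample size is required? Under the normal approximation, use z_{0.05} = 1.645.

n = 371

Fisher's z: C = ½·ln((1+r)/(1−r)) = ½·ln(1.4096) = 0.1717.
n = ((z_{α} + z_β)/C)² + 3.
(1.645 + 1.645) / 0.1717 = 3.290 / 0.1717 = 19.161.
n = 19.161² + 3 = 367.16 + 3 = 370.2.
Round up.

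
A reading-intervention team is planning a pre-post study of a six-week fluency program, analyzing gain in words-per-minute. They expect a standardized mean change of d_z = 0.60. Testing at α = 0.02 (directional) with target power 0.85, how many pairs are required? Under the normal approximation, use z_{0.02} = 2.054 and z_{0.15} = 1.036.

For a paired (one-sample on differences) test: n = ((z_{α} + z_β) / d)².
z_{α} + z_β = 2.054 + 1.036 = 3.090.
n = (3.090 / 0.60)² = 5.150² = 26.52.
Round up.

n = 27 pairs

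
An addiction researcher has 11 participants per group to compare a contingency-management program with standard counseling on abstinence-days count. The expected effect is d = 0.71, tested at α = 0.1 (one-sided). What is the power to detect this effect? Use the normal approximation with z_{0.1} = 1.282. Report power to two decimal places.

For two equal groups, power = Φ(d·√(n/2) − z_{α}).
d·√(n/2) = 0.71 × √(11/2) = 0.71 × 2.345 = 1.665.
z_β = 1.665 − 1.282 = 0.383.
Power = Φ(0.383) = 0.649.

power ≈ 0.65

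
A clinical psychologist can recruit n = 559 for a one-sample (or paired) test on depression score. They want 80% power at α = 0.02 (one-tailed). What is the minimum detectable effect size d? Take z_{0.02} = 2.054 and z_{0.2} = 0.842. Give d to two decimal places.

For a single sample (or paired design) of n = 559: d_min = (z_{α} + z_β)/√n.
z-sum = 2.054 + 0.842 = 2.896.
d_min = 2.896 / √559 = 2.896 / 23.643 = 0.122.

d_min ≈ 0.12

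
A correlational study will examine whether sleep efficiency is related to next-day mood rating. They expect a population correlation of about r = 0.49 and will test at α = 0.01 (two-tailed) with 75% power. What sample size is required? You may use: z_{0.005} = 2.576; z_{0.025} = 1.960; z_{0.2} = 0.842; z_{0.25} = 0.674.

Fisher's z: C = ½·ln((1+r)/(1−r)) = ½·ln(2.9216) = 0.5361.
n = ((z_{α/2} + z_β)/C)² + 3.
(2.576 + 0.674) / 0.5361 = 3.250 / 0.5361 = 6.062.
n = 6.062² + 3 = 36.75 + 3 = 39.8.
Round up.

n = 40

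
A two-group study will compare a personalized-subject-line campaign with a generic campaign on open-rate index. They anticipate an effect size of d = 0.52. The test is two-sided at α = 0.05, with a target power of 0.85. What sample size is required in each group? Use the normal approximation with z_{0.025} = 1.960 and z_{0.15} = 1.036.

For two independent groups with equal n: n = 2·((z_{α/2} + z_β) / d)².
z_{α/2} + z_β = 1.960 + 1.036 = 2.996.
n = 2 × (2.996 / 0.52)² = 2 × 5.762² = 2 × 33.20 = 66.4.
Round up to the next whole participant.

n = 67 per group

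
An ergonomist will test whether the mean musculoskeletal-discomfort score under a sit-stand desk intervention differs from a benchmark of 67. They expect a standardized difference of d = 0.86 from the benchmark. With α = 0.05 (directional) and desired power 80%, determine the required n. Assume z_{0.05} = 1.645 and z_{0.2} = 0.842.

n = 9

For a one-sample test: n = ((z_{α} + z_β) / d)².
z_{α} + z_β = 1.645 + 0.842 = 2.487.
n = (2.487 / 0.86)² = 2.892² = 8.36.
Round up.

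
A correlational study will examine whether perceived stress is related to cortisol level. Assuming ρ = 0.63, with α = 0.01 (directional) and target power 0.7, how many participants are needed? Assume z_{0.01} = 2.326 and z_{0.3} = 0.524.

n = 18

Fisher's z: C = ½·ln((1+r)/(1−r)) = ½·ln(4.4054) = 0.7414.
n = ((z_{α} + z_β)/C)² + 3.
(2.326 + 0.524) / 0.7414 = 2.850 / 0.7414 = 3.844.
n = 3.844² + 3 = 14.78 + 3 = 17.8.
Round up.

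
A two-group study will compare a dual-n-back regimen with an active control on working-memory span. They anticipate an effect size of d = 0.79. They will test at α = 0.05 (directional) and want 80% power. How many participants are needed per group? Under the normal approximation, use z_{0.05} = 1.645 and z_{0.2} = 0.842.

For two independent groups with equal n: n = 2·((z_{α} + z_β) / d)².
z_{α} + z_β = 1.645 + 0.842 = 2.487.
n = 2 × (2.487 / 0.79)² = 2 × 3.148² = 2 × 9.91 = 19.8.
Round up to the next whole participant.

n = 20 per group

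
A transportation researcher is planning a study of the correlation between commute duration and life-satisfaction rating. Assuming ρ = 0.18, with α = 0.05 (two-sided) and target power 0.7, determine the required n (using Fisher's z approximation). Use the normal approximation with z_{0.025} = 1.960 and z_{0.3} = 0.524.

n = 190

Fisher's z: C = ½·ln((1+r)/(1−r)) = ½·ln(1.4390) = 0.1820.
n = ((z_{α/2} + z_β)/C)² + 3.
(1.960 + 0.524) / 0.1820 = 2.484 / 0.1820 = 13.648.
n = 13.648² + 3 = 186.28 + 3 = 189.3.
Round up.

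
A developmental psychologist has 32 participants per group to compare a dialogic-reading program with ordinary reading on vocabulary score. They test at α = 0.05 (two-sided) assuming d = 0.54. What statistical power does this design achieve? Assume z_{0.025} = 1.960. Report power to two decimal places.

power ≈ 0.58

For two equal groups, power = Φ(d·√(n/2) − z_{α/2}).
d·√(n/2) = 0.54 × √(32/2) = 0.54 × 4.000 = 2.160.
z_β = 2.160 − 1.960 = 0.200.
Power = Φ(0.200) = 0.579.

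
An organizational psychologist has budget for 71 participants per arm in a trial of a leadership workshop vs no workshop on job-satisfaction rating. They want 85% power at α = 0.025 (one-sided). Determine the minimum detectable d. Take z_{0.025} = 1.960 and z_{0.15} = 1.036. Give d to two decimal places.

d_min ≈ 0.50

For two independent groups of n = 71 each: d_min = (z_{α} + z_β)·√(2/n).
z-sum = 1.960 + 1.036 = 2.996.
d_min = 2.996 × √(2/71) = 2.996 × 0.1678 = 0.503.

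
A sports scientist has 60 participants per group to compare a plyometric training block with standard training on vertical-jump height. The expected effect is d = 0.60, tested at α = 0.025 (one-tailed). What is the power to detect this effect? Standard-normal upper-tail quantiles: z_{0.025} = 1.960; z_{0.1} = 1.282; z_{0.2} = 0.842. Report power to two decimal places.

For two equal groups, power = Φ(d·√(n/2) − z_{α}).
d·√(n/2) = 0.60 × √(60/2) = 0.60 × 5.477 = 3.286.
z_β = 3.286 − 1.960 = 1.326.
Power = Φ(1.326) = 0.908.

power ≈ 0.91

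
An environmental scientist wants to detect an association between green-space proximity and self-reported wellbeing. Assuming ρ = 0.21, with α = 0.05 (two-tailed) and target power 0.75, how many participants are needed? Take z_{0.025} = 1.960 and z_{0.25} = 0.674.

Fisher's z: C = ½·ln((1+r)/(1−r)) = ½·ln(1.5316) = 0.2132.
n = ((z_{α/2} + z_β)/C)² + 3.
(1.960 + 0.674) / 0.2132 = 2.634 / 0.2132 = 12.355.
n = 12.355² + 3 = 152.64 + 3 = 155.6.
Round up.

n = 156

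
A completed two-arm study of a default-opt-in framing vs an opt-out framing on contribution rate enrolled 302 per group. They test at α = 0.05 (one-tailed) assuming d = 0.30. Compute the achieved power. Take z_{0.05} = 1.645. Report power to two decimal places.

For two equal groups, power = Φ(d·√(n/2) − z_{α}).
d·√(n/2) = 0.30 × √(302/2) = 0.30 × 12.288 = 3.686.
z_β = 3.686 − 1.645 = 2.041.
Power = Φ(2.041) = 0.979.

power ≈ 0.98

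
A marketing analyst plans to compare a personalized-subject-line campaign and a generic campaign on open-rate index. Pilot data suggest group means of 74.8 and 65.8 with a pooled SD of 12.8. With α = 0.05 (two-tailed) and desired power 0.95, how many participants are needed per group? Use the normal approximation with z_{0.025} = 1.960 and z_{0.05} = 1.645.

Cohen's d = |M₁ − M₂| / SD_pooled = |74.8 − 65.8| / 12.8 = 9.0 / 12.8 = 0.703.
For two independent groups with equal n: n = 2·((z_{α/2} + z_β) / d)².
z_{α/2} + z_β = 1.960 + 1.645 = 3.605.
n = 2 × (3.605 / 0.703)² = 2 × 5.128² = 2 × 26.30 = 52.6.
Round up to the next whole participant.

n = 53 per group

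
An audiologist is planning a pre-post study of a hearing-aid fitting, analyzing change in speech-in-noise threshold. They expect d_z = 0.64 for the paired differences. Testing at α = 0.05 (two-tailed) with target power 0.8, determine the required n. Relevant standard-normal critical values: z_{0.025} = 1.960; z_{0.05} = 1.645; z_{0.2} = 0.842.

n = 20 pairs

For a paired (one-sample on differences) test: n = ((z_{α/2} + z_β) / d)².
z_{α/2} + z_β = 1.960 + 0.842 = 2.802.
n = (2.802 / 0.64)² = 4.378² = 19.17.
Round up.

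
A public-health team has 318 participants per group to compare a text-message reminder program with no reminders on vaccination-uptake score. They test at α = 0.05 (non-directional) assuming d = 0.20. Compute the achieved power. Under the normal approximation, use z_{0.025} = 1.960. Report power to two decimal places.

For two equal groups, power = Φ(d·√(n/2) − z_{α/2}).
d·√(n/2) = 0.20 × √(318/2) = 0.20 × 12.610 = 2.522.
z_β = 2.522 − 1.960 = 0.562.
Power = Φ(0.562) = 0.713.

power ≈ 0.71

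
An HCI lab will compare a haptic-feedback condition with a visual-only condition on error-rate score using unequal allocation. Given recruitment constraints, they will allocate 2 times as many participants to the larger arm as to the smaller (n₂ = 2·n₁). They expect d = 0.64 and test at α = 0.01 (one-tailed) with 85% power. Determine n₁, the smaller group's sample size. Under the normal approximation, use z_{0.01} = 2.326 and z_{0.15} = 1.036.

With allocation ratio k = n₂/n₁ = 2, Var(x̄₁−x̄₂) = σ²(1/n₁ + 1/(k·n₁)) = σ²·(k+1)/(k·n₁).
So n₁ = (1 + 1/k)·((z_{α} + z_β)/d)² = 1.500 × (3.362/0.64)².
n₁ = 1.500 × 27.60 = 41.4.
Round up: n₁ = 42, giving n₂ = 2 × 42 = 84.

n₁ = 42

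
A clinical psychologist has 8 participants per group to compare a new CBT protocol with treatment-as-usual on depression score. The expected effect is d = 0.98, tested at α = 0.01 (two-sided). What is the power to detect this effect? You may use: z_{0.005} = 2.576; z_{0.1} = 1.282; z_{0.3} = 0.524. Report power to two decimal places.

For two equal groups, power = Φ(d·√(n/2) − z_{α/2}).
d·√(n/2) = 0.98 × √(8/2) = 0.98 × 2.000 = 1.960.
z_β = 1.960 − 2.576 = -0.616.
Power = Φ(-0.616) = 0.269.

power ≈ 0.27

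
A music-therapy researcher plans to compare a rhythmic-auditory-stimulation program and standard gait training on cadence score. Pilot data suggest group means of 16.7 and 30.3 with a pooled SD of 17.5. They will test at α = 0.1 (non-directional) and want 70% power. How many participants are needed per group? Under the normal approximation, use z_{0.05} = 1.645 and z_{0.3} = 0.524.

Cohen's d = |M₁ − M₂| / SD_pooled = |16.7 − 30.3| / 17.5 = 13.6 / 17.5 = 0.777.
For two independent groups with equal n: n = 2·((z_{α/2} + z_β) / d)².
z_{α/2} + z_β = 1.645 + 0.524 = 2.169.
n = 2 × (2.169 / 0.777)² = 2 × 2.792² = 2 × 7.79 = 15.6.
Round up to the next whole participant.

n = 16 per group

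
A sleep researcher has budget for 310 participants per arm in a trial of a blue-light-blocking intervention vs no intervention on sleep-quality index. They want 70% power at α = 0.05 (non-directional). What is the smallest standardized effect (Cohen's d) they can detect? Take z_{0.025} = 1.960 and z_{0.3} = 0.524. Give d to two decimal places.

For two independent groups of n = 310 each: d_min = (z_{α/2} + z_β)·√(2/n).
z-sum = 1.960 + 0.524 = 2.484.
d_min = 2.484 × √(2/310) = 2.484 × 0.0803 = 0.200.

d_min ≈ 0.20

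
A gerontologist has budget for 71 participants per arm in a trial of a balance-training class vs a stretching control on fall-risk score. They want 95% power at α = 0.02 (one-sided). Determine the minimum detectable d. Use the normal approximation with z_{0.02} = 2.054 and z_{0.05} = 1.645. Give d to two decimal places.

For two independent groups of n = 71 each: d_min = (z_{α} + z_β)·√(2/n).
z-sum = 2.054 + 1.645 = 3.699.
d_min = 3.699 × √(2/71) = 3.699 × 0.1678 = 0.621.

d_min ≈ 0.62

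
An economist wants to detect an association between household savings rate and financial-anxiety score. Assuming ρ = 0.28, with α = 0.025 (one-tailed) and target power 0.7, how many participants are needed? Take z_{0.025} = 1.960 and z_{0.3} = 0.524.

Fisher's z: C = ½·ln((1+r)/(1−r)) = ½·ln(1.7778) = 0.2877.
n = ((z_{α} + z_β)/C)² + 3.
(1.960 + 0.524) / 0.2877 = 2.484 / 0.2877 = 8.634.
n = 8.634² + 3 = 74.55 + 3 = 77.5.
Round up.

n = 78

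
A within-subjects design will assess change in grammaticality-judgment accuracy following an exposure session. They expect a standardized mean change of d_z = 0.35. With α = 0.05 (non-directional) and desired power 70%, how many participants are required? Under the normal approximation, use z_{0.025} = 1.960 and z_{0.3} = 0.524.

n = 51 pairs

For a paired (one-sample on differences) test: n = ((z_{α/2} + z_β) / d)².
z_{α/2} + z_β = 1.960 + 0.524 = 2.484.
n = (2.484 / 0.35)² = 7.097² = 50.37.
Round up.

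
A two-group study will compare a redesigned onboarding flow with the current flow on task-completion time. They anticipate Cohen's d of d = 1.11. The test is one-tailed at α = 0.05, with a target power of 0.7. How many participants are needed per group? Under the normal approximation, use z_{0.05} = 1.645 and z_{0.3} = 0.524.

n = 8 per group

For two independent groups with equal n: n = 2·((z_{α} + z_β) / d)².
z_{α} + z_β = 1.645 + 0.524 = 2.169.
n = 2 × (2.169 / 1.11)² = 2 × 1.954² = 2 × 3.82 = 7.6.
Round up to the next whole participant.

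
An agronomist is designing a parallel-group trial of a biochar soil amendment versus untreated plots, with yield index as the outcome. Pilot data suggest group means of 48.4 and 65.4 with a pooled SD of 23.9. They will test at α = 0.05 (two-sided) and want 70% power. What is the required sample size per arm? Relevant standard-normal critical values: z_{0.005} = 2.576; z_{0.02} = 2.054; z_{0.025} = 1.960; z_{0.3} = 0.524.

Cohen's d = |M₁ − M₂| / SD_pooled = |48.4 − 65.4| / 23.9 = 17.0 / 23.9 = 0.711.
For two independent groups with equal n: n = 2·((z_{α/2} + z_β) / d)².
z_{α/2} + z_β = 1.960 + 0.524 = 2.484.
n = 2 × (2.484 / 0.711)² = 2 × 3.494² = 2 × 12.21 = 24.4.
Round up to the next whole participant.

n = 25 per group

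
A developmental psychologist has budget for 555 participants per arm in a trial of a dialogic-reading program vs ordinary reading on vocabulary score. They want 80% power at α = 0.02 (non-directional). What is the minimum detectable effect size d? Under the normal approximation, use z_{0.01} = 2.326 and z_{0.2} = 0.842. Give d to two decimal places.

For two independent groups of n = 555 each: d_min = (z_{α/2} + z_β)·√(2/n).
z-sum = 2.326 + 0.842 = 3.168.
d_min = 3.168 × √(2/555) = 3.168 × 0.0600 = 0.190.

d_min ≈ 0.19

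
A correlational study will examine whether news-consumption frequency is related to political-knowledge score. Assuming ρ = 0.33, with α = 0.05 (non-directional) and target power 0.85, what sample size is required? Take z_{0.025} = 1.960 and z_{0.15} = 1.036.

n = 80

Fisher's z: C = ½·ln((1+r)/(1−r)) = ½·ln(1.9851) = 0.3428.
n = ((z_{α/2} + z_β)/C)² + 3.
(1.960 + 1.036) / 0.3428 = 2.996 / 0.3428 = 8.740.
n = 8.740² + 3 = 76.38 + 3 = 79.4.
Round up.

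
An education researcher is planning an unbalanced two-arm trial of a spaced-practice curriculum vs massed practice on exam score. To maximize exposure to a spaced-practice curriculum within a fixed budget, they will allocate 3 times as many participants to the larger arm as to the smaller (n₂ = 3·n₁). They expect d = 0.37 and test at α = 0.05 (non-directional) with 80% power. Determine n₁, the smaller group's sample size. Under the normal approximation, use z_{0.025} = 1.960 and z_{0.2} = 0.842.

With allocation ratio k = n₂/n₁ = 3, Var(x̄₁−x̄₂) = σ²(1/n₁ + 1/(k·n₁)) = σ²·(k+1)/(k·n₁).
So n₁ = (1 + 1/k)·((z_{α/2} + z_β)/d)² = 1.333 × (2.802/0.37)².
n₁ = 1.333 × 57.35 = 76.5.
Round up: n₁ = 77, giving n₂ = 3 × 77 = 231.

n₁ = 77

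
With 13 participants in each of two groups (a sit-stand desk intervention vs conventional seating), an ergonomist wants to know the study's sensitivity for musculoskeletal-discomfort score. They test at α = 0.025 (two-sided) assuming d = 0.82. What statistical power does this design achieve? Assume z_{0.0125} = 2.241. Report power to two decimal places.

power ≈ 0.44

For two equal groups, power = Φ(d·√(n/2) − z_{α/2}).
d·√(n/2) = 0.82 × √(13/2) = 0.82 × 2.550 = 2.091.
z_β = 2.091 − 2.241 = -0.150.
Power = Φ(-0.150) = 0.440.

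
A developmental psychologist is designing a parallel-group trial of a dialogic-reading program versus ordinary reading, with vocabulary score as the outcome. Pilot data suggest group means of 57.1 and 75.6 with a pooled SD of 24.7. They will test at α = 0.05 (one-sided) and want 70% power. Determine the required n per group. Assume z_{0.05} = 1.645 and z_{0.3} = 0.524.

n = 17 per group

Cohen's d = |M₁ − M₂| / SD_pooled = |57.1 − 75.6| / 24.7 = 18.5 / 24.7 = 0.749.
For two independent groups with equal n: n = 2·((z_{α} + z_β) / d)².
z_{α} + z_β = 1.645 + 0.524 = 2.169.
n = 2 × (2.169 / 0.749)² = 2 × 2.896² = 2 × 8.39 = 16.8.
Round up to the next whole participant.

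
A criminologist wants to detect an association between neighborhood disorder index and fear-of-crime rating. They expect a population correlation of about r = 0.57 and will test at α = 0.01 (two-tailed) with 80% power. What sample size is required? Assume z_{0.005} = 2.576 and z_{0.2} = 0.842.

n = 31

Fisher's z: C = ½·ln((1+r)/(1−r)) = ½·ln(3.6512) = 0.6475.
n = ((z_{α/2} + z_β)/C)² + 3.
(2.576 + 0.842) / 0.6475 = 3.418 / 0.6475 = 5.279.
n = 5.279² + 3 = 27.87 + 3 = 30.9.
Round up.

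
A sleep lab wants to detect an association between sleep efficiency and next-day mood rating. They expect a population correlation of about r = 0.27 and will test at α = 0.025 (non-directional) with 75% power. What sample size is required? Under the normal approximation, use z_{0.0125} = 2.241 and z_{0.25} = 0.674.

Fisher's z: C = ½·ln((1+r)/(1−r)) = ½·ln(1.7397) = 0.2769.
n = ((z_{α/2} + z_β)/C)² + 3.
(2.241 + 0.674) / 0.2769 = 2.915 / 0.2769 = 10.527.
n = 10.527² + 3 = 110.82 + 3 = 113.8.
Round up.

n = 114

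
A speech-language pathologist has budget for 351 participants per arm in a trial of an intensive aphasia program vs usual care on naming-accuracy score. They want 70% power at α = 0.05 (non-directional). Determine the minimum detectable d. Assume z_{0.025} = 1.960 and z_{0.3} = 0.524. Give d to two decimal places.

d_min ≈ 0.19

For two independent groups of n = 351 each: d_min = (z_{α/2} + z_β)·√(2/n).
z-sum = 1.960 + 0.524 = 2.484.
d_min = 2.484 × √(2/351) = 2.484 × 0.0755 = 0.188.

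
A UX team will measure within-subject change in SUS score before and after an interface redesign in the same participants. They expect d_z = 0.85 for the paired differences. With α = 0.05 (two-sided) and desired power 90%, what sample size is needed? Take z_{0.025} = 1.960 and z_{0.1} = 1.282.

For a paired (one-sample on differences) test: n = ((z_{α/2} + z_β) / d)².
z_{α/2} + z_β = 1.960 + 1.282 = 3.242.
n = (3.242 / 0.85)² = 3.814² = 14.55.
Round up.

n = 15 pairs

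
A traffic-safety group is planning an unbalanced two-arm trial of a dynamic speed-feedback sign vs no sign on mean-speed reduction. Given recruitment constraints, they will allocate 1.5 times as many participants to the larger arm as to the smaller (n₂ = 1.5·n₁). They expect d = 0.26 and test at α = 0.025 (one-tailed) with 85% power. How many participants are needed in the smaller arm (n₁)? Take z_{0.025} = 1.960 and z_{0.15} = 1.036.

n₁ = 222

With allocation ratio k = n₂/n₁ = 1.5, Var(x̄₁−x̄₂) = σ²(1/n₁ + 1/(k·n₁)) = σ²·(k+1)/(k·n₁).
So n₁ = (1 + 1/k)·((z_{α} + z_β)/d)² = 1.667 × (2.996/0.26)².
n₁ = 1.667 × 132.78 = 221.3.
Round up: n₁ = 222, giving n₂ = 1.5 × 222 = 333.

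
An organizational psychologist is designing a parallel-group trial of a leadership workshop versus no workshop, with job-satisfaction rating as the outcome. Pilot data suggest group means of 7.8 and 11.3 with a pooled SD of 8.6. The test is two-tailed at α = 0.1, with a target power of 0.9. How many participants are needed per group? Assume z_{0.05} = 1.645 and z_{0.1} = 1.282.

n = 104 per group

Cohen's d = |M₁ − M₂| / SD_pooled = |7.8 − 11.3| / 8.6 = 3.5 / 8.6 = 0.407.
For two independent groups with equal n: n = 2·((z_{α/2} + z_β) / d)².
z_{α/2} + z_β = 1.645 + 1.282 = 2.927.
n = 2 × (2.927 / 0.407)² = 2 × 7.192² = 2 × 51.72 = 103.4.
Round up to the next whole participant.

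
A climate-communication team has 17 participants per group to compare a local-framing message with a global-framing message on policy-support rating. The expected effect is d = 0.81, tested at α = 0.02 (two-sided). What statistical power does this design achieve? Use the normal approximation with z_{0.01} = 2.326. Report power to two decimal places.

For two equal groups, power = Φ(d·√(n/2) − z_{α/2}).
d·√(n/2) = 0.81 × √(17/2) = 0.81 × 2.915 = 2.362.
z_β = 2.362 − 2.326 = 0.036.
Power = Φ(0.036) = 0.514.

power ≈ 0.51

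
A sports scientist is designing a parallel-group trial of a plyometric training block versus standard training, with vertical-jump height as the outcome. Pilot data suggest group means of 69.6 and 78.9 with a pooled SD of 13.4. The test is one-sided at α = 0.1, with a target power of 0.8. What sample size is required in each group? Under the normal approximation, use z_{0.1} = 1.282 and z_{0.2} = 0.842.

Cohen's d = |M₁ − M₂| / SD_pooled = |69.6 − 78.9| / 13.4 = 9.3 / 13.4 = 0.694.
For two independent groups with equal n: n = 2·((z_{α} + z_β) / d)².
z_{α} + z_β = 1.282 + 0.842 = 2.124.
n = 2 × (2.124 / 0.694)² = 2 × 3.061² = 2 × 9.37 = 18.7.
Round up to the next whole participant.

n = 19 per group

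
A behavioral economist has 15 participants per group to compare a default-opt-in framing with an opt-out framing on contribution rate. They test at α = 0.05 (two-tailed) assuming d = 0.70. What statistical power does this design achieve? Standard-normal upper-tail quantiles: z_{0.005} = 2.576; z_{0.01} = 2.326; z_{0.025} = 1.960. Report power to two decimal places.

For two equal groups, power = Φ(d·√(n/2) − z_{α/2}).
d·√(n/2) = 0.70 × √(15/2) = 0.70 × 2.739 = 1.917.
z_β = 1.917 − 1.960 = -0.043.
Power = Φ(-0.043) = 0.483.

power ≈ 0.48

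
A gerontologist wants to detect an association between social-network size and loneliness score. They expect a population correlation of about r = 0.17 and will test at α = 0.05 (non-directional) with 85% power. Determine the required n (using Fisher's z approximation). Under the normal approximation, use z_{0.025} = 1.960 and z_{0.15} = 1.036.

Fisher's z: C = ½·ln((1+r)/(1−r)) = ½·ln(1.4096) = 0.1717.
n = ((z_{α/2} + z_β)/C)² + 3.
(1.960 + 1.036) / 0.1717 = 2.996 / 0.1717 = 17.449.
n = 17.449² + 3 = 304.47 + 3 = 307.5.
Round up.

n = 308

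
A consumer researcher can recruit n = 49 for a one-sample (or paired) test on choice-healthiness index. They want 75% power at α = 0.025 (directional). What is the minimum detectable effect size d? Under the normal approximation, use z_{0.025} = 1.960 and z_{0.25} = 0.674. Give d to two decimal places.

d_min ≈ 0.38

For a single sample (or paired design) of n = 49: d_min = (z_{α} + z_β)/√n.
z-sum = 1.960 + 0.674 = 2.634.
d_min = 2.634 / √49 = 2.634 / 7.000 = 0.376.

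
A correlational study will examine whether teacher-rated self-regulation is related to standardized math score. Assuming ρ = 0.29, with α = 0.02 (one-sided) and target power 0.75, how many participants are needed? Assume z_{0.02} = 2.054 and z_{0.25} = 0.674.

n = 87

Fisher's z: C = ½·ln((1+r)/(1−r)) = ½·ln(1.8169) = 0.2986.
n = ((z_{α} + z_β)/C)² + 3.
(2.054 + 0.674) / 0.2986 = 2.728 / 0.2986 = 9.136.
n = 9.136² + 3 = 83.47 + 3 = 86.5.
Round up.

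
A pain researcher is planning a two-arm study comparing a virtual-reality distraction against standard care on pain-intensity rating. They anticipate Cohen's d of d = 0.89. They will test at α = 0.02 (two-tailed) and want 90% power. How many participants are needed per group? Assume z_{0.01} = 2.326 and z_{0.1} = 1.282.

For two independent groups with equal n: n = 2·((z_{α/2} + z_β) / d)².
z_{α/2} + z_β = 2.326 + 1.282 = 3.608.
n = 2 × (3.608 / 0.89)² = 2 × 4.054² = 2 × 16.43 = 32.9.
Round up to the next whole participant.

n = 33 per group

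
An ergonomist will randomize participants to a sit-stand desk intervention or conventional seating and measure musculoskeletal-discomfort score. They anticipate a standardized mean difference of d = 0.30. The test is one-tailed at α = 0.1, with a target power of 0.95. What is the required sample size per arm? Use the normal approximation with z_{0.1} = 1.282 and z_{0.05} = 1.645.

For two independent groups with equal n: n = 2·((z_{α} + z_β) / d)².
z_{α} + z_β = 1.282 + 1.645 = 2.927.
n = 2 × (2.927 / 0.30)² = 2 × 9.757² = 2 × 95.19 = 190.4.
Round up to the next whole participant.

n = 191 per group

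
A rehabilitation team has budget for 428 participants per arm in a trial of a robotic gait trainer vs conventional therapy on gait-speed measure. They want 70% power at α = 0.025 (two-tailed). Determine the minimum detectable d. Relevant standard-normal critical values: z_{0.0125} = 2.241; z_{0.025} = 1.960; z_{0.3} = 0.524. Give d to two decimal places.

For two independent groups of n = 428 each: d_min = (z_{α/2} + z_β)·√(2/n).
z-sum = 2.241 + 0.524 = 2.765.
d_min = 2.765 × √(2/428) = 2.765 × 0.0684 = 0.189.

d_min ≈ 0.19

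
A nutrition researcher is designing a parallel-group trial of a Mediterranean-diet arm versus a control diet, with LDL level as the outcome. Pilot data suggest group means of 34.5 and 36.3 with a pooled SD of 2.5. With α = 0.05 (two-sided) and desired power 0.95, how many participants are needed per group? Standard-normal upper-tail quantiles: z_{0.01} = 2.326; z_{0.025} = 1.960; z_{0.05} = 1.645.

n = 51 per group

Cohen's d = |M₁ − M₂| / SD_pooled = |34.5 − 36.3| / 2.5 = 1.8 / 2.5 = 0.720.
For two independent groups with equal n: n = 2·((z_{α/2} + z_β) / d)².
z_{α/2} + z_β = 1.960 + 1.645 = 3.605.
n = 2 × (3.605 / 0.720)² = 2 × 5.007² = 2 × 25.07 = 50.1.
Round up to the next whole participant.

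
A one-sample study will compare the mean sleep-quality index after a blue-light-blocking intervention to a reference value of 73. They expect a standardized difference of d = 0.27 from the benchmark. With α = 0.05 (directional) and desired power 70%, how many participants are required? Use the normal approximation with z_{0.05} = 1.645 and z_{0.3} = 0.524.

For a one-sample test: n = ((z_{α} + z_β) / d)².
z_{α} + z_β = 1.645 + 0.524 = 2.169.
n = (2.169 / 0.27)² = 8.033² = 64.53.
Round up.

n = 65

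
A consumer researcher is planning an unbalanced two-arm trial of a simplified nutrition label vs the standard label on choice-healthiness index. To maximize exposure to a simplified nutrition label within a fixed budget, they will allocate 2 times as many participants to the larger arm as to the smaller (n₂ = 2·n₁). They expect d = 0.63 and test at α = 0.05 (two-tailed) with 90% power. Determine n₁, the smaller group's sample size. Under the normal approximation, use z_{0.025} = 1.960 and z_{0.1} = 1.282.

n₁ = 40

With allocation ratio k = n₂/n₁ = 2, Var(x̄₁−x̄₂) = σ²(1/n₁ + 1/(k·n₁)) = σ²·(k+1)/(k·n₁).
So n₁ = (1 + 1/k)·((z_{α/2} + z_β)/d)² = 1.500 × (3.242/0.63)².
n₁ = 1.500 × 26.48 = 39.7.
Round up: n₁ = 40, giving n₂ = 2 × 40 = 80.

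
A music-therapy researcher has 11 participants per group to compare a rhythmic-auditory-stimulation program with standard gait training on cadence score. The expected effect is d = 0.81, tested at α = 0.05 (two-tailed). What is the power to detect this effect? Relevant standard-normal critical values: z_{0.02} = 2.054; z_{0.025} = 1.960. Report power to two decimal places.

For two equal groups, power = Φ(d·√(n/2) − z_{α/2}).
d·√(n/2) = 0.81 × √(11/2) = 0.81 × 2.345 = 1.900.
z_β = 1.900 − 1.960 = -0.060.
Power = Φ(-0.060) = 0.476.

power ≈ 0.48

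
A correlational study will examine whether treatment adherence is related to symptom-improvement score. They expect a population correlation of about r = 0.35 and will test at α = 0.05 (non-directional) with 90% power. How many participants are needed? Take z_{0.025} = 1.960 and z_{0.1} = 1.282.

n = 82

Fisher's z: C = ½·ln((1+r)/(1−r)) = ½·ln(2.0769) = 0.3654.
n = ((z_{α/2} + z_β)/C)² + 3.
(1.960 + 1.282) / 0.3654 = 3.242 / 0.3654 = 8.872.
n = 8.872² + 3 = 78.72 + 3 = 81.7.
Round up.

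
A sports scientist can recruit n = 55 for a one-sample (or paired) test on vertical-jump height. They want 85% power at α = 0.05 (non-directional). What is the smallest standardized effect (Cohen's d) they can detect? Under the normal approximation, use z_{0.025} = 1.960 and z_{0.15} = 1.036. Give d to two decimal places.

For a single sample (or paired design) of n = 55: d_min = (z_{α/2} + z_β)/√n.
z-sum = 1.960 + 1.036 = 2.996.
d_min = 2.996 / √55 = 2.996 / 7.416 = 0.404.

d_min ≈ 0.40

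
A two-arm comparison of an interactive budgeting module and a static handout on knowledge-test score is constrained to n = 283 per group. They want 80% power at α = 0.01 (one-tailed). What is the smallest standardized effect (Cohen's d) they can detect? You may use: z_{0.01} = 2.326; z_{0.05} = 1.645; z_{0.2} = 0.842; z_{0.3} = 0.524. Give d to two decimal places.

For two independent groups of n = 283 each: d_min = (z_{α} + z_β)·√(2/n).
z-sum = 2.326 + 0.842 = 3.168.
d_min = 3.168 × √(2/283) = 3.168 × 0.0841 = 0.266.

d_min ≈ 0.27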